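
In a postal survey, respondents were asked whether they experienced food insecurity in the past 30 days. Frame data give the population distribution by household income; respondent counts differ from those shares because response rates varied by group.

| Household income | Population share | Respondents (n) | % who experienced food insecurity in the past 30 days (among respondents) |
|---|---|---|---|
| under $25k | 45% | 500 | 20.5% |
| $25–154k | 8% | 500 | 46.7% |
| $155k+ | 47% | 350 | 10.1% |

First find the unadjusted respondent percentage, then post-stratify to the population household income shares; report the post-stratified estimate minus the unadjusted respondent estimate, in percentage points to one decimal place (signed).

-9.8 percentage points

Without adjustment, the pooled respondent share is:
  (500/1350)×20.5 + (500/1350)×46.7 + (350/1350)×10.1 = 27.5074%
Reweighting by population household income shares:
  0.45×20.5 + 0.08×46.7 + 0.47×10.1 = 17.708%
Difference = 17.708 − 27.5074 = -9.7994 pp.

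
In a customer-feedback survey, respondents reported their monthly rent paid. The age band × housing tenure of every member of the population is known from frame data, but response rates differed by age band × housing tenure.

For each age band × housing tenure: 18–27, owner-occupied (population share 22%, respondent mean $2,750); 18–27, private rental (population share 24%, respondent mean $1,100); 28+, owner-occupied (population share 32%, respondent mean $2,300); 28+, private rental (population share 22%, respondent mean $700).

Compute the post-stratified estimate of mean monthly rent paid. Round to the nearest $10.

$1,760

Weight each group's respondent value by its population share:
  18–27, owner-occupied: 0.22 × 2750 = 605
  18–27, private rental: 0.24 × 1100 = 264
  28+, owner-occupied: 0.32 × 2300 = 736
  28+, private rental: 0.22 × 700 = 154
Post-stratified estimate = 1759 → $1,760.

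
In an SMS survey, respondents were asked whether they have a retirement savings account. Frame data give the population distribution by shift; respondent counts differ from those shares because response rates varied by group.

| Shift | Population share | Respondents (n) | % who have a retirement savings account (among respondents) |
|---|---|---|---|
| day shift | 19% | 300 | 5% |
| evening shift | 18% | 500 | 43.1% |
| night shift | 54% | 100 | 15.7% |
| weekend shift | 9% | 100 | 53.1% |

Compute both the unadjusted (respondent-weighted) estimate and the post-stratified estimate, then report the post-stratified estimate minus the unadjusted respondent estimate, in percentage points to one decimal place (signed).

-8.0 percentage points

Without adjustment, the pooled respondent share is:
  (300/1000)×5 + (500/1000)×43.1 + (100/1000)×15.7 + (100/1000)×53.1 = 29.93%
Post-stratifying to population shares instead:
  0.19×5 + 0.18×43.1 + 0.54×15.7 + 0.09×53.1 = 21.965%
Difference = 21.965 − 29.93 = -7.965 pp.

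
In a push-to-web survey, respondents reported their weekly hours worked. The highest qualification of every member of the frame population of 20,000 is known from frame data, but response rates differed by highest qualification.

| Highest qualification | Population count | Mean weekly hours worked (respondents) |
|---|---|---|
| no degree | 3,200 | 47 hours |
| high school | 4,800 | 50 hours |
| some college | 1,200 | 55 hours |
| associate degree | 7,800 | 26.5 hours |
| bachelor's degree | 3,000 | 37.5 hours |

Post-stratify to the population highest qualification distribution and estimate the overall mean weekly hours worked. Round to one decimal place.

38.8

Reweight to the known highest qualification distribution:
  no degree: (3,200/20,000) × 47 = 7.52
  high school: (4,800/20,000) × 50 = 12
  some college: (1,200/20,000) × 55 = 3.3
  associate degree: (7,800/20,000) × 26.5 = 10.335
  bachelor's degree: (3,000/20,000) × 37.5 = 5.625
Post-stratified estimate = 38.78 → 38.8.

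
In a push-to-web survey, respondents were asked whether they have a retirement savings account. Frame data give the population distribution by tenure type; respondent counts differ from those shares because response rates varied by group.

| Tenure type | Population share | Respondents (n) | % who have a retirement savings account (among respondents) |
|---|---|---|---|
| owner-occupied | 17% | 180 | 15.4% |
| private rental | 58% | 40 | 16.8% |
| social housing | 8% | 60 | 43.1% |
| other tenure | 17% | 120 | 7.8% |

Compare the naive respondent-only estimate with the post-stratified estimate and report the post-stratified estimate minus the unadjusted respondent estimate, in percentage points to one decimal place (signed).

Without adjustment, the pooled respondent share is:
  (180/400)×15.4 + (40/400)×16.8 + (60/400)×43.1 + (120/400)×7.8 = 17.415%
Post-stratified estimate weights by population shares:
  0.17×15.4 + 0.58×16.8 + 0.08×43.1 + 0.17×7.8 = 17.136%
Difference = 17.136 − 17.415 = -0.279 pp.

-0.3 percentage points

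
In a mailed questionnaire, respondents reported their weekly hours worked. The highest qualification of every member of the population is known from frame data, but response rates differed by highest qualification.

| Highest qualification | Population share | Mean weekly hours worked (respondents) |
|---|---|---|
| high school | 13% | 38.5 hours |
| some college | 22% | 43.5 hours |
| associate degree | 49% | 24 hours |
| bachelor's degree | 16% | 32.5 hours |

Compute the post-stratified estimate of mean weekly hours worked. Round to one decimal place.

31.5

Post-stratification weights by population share, not respondent share:
  high school: 0.13 × 38.5 = 5.005
  some college: 0.22 × 43.5 = 9.57
  associate degree: 0.49 × 24 = 11.76
  bachelor's degree: 0.16 × 32.5 = 5.2
Post-stratified estimate = 31.535 → 31.5.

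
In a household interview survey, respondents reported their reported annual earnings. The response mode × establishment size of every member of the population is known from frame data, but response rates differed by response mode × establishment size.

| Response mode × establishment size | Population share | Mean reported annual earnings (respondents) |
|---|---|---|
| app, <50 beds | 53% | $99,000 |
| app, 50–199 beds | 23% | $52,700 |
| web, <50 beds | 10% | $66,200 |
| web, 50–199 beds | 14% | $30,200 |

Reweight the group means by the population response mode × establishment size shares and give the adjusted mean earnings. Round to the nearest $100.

Reweight to the known response mode × establishment size distribution:
  app, <50 beds: 0.53 × 99,000 = 52,470
  app, 50–199 beds: 0.23 × 52,700 = 12,121
  web, <50 beds: 0.1 × 66,200 = 6620
  web, 50–199 beds: 0.14 × 30,200 = 4228
Post-stratified estimate = 75,439 → $75,400.

$75,400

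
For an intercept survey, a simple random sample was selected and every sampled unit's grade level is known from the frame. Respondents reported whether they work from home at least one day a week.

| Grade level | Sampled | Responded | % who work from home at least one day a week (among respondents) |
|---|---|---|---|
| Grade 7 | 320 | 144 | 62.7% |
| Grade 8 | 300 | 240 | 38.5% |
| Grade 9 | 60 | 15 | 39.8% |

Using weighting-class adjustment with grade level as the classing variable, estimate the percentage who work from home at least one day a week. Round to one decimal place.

Class response rates: Grade 7 144/320 = 45%, Grade 8 240/300 = 80%, Grade 9 15/60 = 25%.
Weighting each respondent by the inverse class response rate inflates each class back to its sampled size, so the class weight is n_sampled:
  Grade 7: 320 × 62.7 = 20,064
  Grade 8: 300 × 38.5 = 11,550
  Grade 9: 60 × 39.8 = 2388
Adjusted estimate = 34,002 / 680 = 50.0029 → 50.0%.

50.0%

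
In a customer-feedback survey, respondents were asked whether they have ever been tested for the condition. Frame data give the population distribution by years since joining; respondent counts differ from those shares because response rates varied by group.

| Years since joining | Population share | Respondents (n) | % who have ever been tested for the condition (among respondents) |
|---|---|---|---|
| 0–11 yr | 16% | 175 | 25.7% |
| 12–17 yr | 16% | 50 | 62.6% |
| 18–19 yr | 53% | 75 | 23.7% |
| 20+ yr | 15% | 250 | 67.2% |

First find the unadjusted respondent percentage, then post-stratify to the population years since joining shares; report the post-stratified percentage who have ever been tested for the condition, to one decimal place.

Unadjusted (pooled respondent) estimate weights by respondent counts:
  (175/550)×25.7 + (50/550)×62.6 + (75/550)×23.7 + (250/550)×67.2 = 47.6455%
Reweighting by population years since joining shares:
  0.16×25.7 + 0.16×62.6 + 0.53×23.7 + 0.15×67.2 = 36.769%

36.8%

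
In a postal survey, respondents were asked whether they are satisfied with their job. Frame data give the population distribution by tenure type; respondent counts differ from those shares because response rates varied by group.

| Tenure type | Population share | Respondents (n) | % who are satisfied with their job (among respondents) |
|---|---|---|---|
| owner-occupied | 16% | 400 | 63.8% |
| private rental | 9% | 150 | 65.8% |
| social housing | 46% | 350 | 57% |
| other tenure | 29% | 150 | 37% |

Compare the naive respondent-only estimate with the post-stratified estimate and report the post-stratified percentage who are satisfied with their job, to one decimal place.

53.1%

Unadjusted (pooled respondent) estimate weights by respondent counts:
  (400/1050)×63.8 + (150/1050)×65.8 + (350/1050)×57 + (150/1050)×37 = 57.9905%
Reweighting by population tenure type shares:
  0.16×63.8 + 0.09×65.8 + 0.46×57 + 0.29×37 = 53.08%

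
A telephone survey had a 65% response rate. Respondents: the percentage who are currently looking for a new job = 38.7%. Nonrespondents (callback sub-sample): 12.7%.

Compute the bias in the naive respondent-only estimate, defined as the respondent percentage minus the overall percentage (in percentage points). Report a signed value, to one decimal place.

+9.1 percentage points

Nonresponse fraction = 1 − 0.65 = 0.35.
Bias = (nonresponse fraction) × (respondent percentage − nonrespondent percentage)
     = 0.35 × (38.7 − 12.7) = 0.35 × 26 = 9.1.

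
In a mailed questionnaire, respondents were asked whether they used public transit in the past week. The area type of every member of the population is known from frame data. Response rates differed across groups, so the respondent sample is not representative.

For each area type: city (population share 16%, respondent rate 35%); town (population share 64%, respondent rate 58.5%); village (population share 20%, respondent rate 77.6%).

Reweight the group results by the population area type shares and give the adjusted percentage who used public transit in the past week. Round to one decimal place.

58.6%

Weight each group's respondent value by its population share:
  city: 0.16 × 35 = 5.6
  town: 0.64 × 58.5 = 37.44
  village: 0.2 × 77.6 = 15.52
Post-stratified estimate = 58.56 → 58.6%.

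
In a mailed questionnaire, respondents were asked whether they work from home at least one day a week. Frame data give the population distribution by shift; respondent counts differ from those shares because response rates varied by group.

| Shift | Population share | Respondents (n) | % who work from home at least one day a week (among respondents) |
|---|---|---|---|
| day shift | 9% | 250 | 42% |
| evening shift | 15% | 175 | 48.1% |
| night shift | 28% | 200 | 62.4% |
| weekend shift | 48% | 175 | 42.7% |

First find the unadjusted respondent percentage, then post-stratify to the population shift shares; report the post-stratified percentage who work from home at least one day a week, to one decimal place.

49.0%

Naive respondent-only estimate (weights = respondent counts):
  (250/800)×42 + (175/800)×48.1 + (200/800)×62.4 + (175/800)×42.7 = 48.5875%
Post-stratified estimate weights by population shares:
  0.09×42 + 0.15×48.1 + 0.28×62.4 + 0.48×42.7 = 48.963%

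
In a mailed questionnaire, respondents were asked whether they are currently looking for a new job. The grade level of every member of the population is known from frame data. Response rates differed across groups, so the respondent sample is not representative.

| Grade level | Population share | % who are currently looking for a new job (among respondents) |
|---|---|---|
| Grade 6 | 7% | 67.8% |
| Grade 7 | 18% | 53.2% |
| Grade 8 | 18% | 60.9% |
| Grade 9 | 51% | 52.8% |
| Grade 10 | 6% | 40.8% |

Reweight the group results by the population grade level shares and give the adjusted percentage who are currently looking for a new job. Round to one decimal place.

54.7%

Reweight to the known grade level distribution:
  Grade 6: 0.07 × 67.8 = 4.746
  Grade 7: 0.18 × 53.2 = 9.576
  Grade 8: 0.18 × 60.9 = 10.962
  Grade 9: 0.51 × 52.8 = 26.928
  Grade 10: 0.06 × 40.8 = 2.448
Post-stratified estimate = 54.66 → 54.7%.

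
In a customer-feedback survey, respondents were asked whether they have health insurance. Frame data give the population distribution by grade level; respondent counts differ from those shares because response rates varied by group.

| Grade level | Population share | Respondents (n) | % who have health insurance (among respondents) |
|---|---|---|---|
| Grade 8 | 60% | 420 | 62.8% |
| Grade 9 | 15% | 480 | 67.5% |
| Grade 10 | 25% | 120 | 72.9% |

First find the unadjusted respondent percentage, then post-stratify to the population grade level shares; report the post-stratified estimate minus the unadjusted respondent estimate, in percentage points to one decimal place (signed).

-0.2 percentage points

Without adjustment, the pooled respondent share is:
  (420/1020)×62.8 + (480/1020)×67.5 + (120/1020)×72.9 = 66.2%
Reweighting by population grade level shares:
  0.6×62.8 + 0.15×67.5 + 0.25×72.9 = 66.03%
Difference = 66.03 − 66.2 = -0.17 pp.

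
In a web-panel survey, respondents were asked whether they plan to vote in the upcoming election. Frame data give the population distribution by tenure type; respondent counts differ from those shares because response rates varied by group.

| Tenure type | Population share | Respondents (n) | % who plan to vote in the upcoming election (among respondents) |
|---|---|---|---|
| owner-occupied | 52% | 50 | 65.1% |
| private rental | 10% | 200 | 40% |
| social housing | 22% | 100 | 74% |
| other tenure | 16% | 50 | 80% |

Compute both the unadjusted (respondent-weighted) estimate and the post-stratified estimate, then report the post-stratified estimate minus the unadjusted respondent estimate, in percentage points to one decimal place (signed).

+10.3 percentage points

Unadjusted (pooled respondent) estimate weights by respondent counts:
  (50/400)×65.1 + (200/400)×40 + (100/400)×74 + (50/400)×80 = 56.6375%
Post-stratified estimate weights by population shares:
  0.52×65.1 + 0.1×40 + 0.22×74 + 0.16×80 = 66.932%
Difference = 66.932 − 56.6375 = 10.2945 pp.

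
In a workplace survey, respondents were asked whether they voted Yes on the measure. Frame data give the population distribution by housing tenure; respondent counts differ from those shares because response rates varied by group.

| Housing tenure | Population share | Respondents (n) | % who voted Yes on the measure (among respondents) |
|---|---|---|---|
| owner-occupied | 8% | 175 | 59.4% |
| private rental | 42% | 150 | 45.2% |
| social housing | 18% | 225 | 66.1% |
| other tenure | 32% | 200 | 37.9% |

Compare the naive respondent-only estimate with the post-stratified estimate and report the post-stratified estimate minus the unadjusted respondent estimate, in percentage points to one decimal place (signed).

-5.1 percentage points

Naive respondent-only estimate (weights = respondent counts):
  (175/750)×59.4 + (150/750)×45.2 + (225/750)×66.1 + (200/750)×37.9 = 52.8367%
Reweighting by population housing tenure shares:
  0.08×59.4 + 0.42×45.2 + 0.18×66.1 + 0.32×37.9 = 47.762%
Difference = 47.762 − 52.8367 = -5.0747 pp.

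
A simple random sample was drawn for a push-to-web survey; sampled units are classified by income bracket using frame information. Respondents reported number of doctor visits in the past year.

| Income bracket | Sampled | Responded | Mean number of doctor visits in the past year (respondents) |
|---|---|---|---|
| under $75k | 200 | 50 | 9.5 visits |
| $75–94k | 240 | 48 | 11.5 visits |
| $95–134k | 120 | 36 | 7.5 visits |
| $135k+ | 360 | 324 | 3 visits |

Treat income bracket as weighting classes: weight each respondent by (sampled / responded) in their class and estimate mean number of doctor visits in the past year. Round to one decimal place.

Class response rates: under $75k 50/200 = 25%, $75–94k 48/240 = 20%, $95–134k 36/120 = 30%, $135k+ 324/360 = 90%.
With weight = n_sampled/n_responded per class, the weighted class total is n_sampled:
  under $75k: 200 × 9.5 = 1900
  $75–94k: 240 × 11.5 = 2760
  $95–134k: 120 × 7.5 = 900
  $135k+: 360 × 3 = 1080
Adjusted estimate = 6640 / 920 = 7.21739 → 7.2.

7.2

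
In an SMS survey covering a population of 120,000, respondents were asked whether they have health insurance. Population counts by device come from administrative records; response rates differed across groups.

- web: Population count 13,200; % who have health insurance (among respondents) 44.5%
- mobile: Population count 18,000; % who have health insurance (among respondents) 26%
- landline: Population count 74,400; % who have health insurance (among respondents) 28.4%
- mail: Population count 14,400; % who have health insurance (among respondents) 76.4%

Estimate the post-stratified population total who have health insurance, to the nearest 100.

Estimated count per cell = population count × respondent percentage:
  web: 13,200 × 44.5% = 5874
  mobile: 18,000 × 26% = 4680
  landline: 74,400 × 28.4% = 21129.6
  mail: 14,400 × 76.4% = 11001.6
Estimated total = 42685.2 → 42,700.

42,700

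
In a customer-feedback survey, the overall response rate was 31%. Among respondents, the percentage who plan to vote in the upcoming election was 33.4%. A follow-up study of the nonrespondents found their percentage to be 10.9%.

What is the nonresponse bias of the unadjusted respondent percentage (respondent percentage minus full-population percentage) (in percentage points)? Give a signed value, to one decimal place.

Nonresponse fraction = 1 − 0.31 = 0.69.
Bias = (nonresponse fraction) × (respondent percentage − nonrespondent percentage)
     = 0.69 × (33.4 − 10.9) = 0.69 × 22.5 = 15.525.

+15.5 percentage points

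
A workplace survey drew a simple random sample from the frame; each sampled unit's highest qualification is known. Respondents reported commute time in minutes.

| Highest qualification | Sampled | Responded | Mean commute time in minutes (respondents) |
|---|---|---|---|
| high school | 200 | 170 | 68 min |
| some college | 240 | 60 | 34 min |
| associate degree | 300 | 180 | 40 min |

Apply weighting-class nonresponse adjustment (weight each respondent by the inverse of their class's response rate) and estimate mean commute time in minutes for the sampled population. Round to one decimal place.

Class response rates: high school 170/200 = 85%, some college 60/240 = 25%, associate degree 180/300 = 60%.
Each respondent's weight = sampled/responded in their class; summing within a class gives n_sampled, so:
  high school: 200 × 68 = 13,600
  some college: 240 × 34 = 8160
  associate degree: 300 × 40 = 12,000
Adjusted estimate = 33,760 / 740 = 45.6216 → 45.6.

45.6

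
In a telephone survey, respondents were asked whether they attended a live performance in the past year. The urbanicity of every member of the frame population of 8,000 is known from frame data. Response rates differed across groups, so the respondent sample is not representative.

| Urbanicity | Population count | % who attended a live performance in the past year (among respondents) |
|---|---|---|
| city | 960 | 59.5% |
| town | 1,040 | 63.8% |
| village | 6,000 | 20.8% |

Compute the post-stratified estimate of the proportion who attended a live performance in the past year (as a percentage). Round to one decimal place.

31.0%

Each cell contributes population-share × respondent value:
  city: (960/8,000) × 59.5 = 7.14
  town: (1,040/8,000) × 63.8 = 8.294
  village: (6,000/8,000) × 20.8 = 15.6
Post-stratified estimate = 31.034 → 31.0%.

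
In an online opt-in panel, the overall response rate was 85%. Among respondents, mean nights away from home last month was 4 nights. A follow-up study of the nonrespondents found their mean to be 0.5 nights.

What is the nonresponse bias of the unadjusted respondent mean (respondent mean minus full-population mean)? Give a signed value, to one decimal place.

Nonresponse fraction = 1 − 0.85 = 0.15.
Bias = (nonresponse fraction) × (respondent mean − nonrespondent mean)
     = 0.15 × (4 − 0.5) = 0.15 × 3.5 = 0.525.

+0.5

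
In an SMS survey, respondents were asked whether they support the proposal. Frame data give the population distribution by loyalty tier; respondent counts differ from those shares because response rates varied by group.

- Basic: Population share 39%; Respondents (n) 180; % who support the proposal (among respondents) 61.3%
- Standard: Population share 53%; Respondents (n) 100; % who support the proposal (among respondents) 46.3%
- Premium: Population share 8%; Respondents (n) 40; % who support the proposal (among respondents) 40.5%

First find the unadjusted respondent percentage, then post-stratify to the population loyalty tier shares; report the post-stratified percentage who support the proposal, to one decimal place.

Unadjusted (pooled respondent) estimate weights by respondent counts:
  (180/320)×61.3 + (100/320)×46.3 + (40/320)×40.5 = 54.0125%
Post-stratifying to population shares instead:
  0.39×61.3 + 0.53×46.3 + 0.08×40.5 = 51.686%

51.7%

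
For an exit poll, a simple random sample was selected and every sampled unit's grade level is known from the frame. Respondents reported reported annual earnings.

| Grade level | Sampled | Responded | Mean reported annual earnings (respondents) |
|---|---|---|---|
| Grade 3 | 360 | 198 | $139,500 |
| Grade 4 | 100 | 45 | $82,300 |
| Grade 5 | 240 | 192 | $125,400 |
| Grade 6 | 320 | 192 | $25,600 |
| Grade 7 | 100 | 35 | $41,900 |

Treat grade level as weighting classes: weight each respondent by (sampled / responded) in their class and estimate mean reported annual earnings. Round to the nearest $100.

Response rates by class: Grade 3 198/360 = 55%, Grade 4 45/100 = 45%, Grade 5 192/240 = 80%, Grade 6 192/320 = 60%, Grade 7 35/100 = 35%.
Inverse-response-rate weighting restores each class to its sampled count, so class totals weight by n_sampled:
  Grade 3: 360 × 139,500 = 50,220,000
  Grade 4: 100 × 82,300 = 8,230,000
  Grade 5: 240 × 125,400 = 30,096,000
  Grade 6: 320 × 25,600 = 8,192,000
  Grade 7: 100 × 41,900 = 4,190,000
Adjusted estimate = 100,928,000 / 1,120 = 90114.3 → $90,100.

$90,100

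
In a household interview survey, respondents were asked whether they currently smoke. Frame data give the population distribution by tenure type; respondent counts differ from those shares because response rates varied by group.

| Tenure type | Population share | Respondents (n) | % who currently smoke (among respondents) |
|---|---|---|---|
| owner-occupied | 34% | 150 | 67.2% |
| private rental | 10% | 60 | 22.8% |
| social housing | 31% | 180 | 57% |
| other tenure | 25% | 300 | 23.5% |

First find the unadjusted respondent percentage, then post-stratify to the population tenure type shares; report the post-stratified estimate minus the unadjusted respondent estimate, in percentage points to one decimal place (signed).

Unadjusted (pooled respondent) estimate weights by respondent counts:
  (150/690)×67.2 + (60/690)×22.8 + (180/690)×57 + (300/690)×23.5 = 41.6783%
Post-stratifying to population shares instead:
  0.34×67.2 + 0.1×22.8 + 0.31×57 + 0.25×23.5 = 48.673%
Difference = 48.673 − 41.6783 = 6.9947 pp.

+7.0 percentage points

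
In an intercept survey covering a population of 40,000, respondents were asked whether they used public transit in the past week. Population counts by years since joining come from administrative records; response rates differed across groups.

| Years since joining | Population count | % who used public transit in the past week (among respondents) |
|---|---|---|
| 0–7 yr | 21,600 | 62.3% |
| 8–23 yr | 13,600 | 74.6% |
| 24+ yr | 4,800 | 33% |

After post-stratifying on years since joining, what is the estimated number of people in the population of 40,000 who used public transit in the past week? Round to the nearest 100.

25,200

Apply each group's respondent rate to its population count:
  0–7 yr: 21,600 × 62.3% = 13456.8
  8–23 yr: 13,600 × 74.6% = 10145.6
  24+ yr: 4,800 × 33% = 1584
Estimated total = 25186.4 → 25,200.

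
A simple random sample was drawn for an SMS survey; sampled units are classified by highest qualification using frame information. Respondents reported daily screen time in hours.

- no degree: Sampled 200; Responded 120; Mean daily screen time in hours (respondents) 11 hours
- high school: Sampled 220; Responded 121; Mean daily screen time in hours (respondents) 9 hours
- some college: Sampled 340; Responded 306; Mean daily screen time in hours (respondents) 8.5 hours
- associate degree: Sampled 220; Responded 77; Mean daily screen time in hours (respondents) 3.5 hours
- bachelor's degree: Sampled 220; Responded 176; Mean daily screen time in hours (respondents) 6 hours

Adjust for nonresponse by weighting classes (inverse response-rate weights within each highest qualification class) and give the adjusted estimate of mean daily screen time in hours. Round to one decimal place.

Response rates by class: no degree 120/200 = 60%, high school 121/220 = 55%, some college 306/340 = 90%, associate degree 77/220 = 35%, bachelor's degree 176/220 = 80%.
Each respondent's weight = sampled/responded in their class; summing within a class gives n_sampled, so:
  no degree: 200 × 11 = 2200
  high school: 220 × 9 = 1980
  some college: 340 × 8.5 = 2890
  associate degree: 220 × 3.5 = 770
  bachelor's degree: 220 × 6 = 1320
Adjusted estimate = 9160 / 1,200 = 7.63333 → 7.6.

7.6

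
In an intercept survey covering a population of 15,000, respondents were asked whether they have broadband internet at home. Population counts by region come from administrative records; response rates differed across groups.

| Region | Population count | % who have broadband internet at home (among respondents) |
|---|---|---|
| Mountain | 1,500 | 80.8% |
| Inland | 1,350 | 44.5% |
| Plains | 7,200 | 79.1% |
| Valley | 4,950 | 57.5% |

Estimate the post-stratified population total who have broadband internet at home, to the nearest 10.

Apply each group's respondent rate to its population count:
  Mountain: 1,500 × 80.8% = 1212
  Inland: 1,350 × 44.5% = 600.75
  Plains: 7,200 × 79.1% = 5695.2
  Valley: 4,950 × 57.5% = 2846.25
Estimated total = 10354.2 → 10,350.

10,350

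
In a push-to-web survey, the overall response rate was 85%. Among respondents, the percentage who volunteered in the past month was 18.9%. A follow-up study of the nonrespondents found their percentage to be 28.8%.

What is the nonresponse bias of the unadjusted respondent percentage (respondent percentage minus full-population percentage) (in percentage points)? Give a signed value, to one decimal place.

-1.5 percentage points

Nonresponse fraction = 1 − 0.85 = 0.15.
Bias = (nonresponse fraction) × (respondent percentage − nonrespondent percentage)
     = 0.15 × (18.9 − 28.8) = 0.15 × -9.9 = -1.485.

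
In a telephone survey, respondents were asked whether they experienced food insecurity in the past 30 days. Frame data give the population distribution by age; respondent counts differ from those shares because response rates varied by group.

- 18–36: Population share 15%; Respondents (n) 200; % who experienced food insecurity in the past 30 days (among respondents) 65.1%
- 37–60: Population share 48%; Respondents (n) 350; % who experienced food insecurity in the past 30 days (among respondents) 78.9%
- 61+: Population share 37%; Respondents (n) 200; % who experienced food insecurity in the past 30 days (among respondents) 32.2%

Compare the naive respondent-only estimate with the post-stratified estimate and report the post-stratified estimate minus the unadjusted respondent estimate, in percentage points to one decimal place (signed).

Without adjustment, the pooled respondent share is:
  (200/750)×65.1 + (350/750)×78.9 + (200/750)×32.2 = 62.7667%
Post-stratified estimate weights by population shares:
  0.15×65.1 + 0.48×78.9 + 0.37×32.2 = 59.551%
Difference = 59.551 − 62.7667 = -3.2157 pp.

-3.2 percentage points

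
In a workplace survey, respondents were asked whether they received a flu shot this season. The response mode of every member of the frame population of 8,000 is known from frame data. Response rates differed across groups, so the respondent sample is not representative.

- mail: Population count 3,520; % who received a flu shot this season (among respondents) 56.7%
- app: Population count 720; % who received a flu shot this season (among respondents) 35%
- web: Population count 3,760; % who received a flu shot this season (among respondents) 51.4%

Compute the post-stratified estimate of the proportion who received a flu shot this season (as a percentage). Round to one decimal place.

Weight each group's respondent value by its population share:
  mail: (3,520/8,000) × 56.7 = 24.948
  app: (720/8,000) × 35 = 3.15
  web: (3,760/8,000) × 51.4 = 24.158
Post-stratified estimate = 52.256 → 52.3%.

52.3%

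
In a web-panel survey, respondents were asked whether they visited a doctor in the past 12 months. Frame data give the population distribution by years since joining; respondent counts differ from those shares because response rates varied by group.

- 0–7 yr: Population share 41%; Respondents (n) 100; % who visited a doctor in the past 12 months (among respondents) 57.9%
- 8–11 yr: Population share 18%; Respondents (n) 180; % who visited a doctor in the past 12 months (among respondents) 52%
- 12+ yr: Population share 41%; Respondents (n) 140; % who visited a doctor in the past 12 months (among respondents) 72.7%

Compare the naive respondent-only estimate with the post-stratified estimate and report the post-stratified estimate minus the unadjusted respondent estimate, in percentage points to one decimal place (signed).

+2.6 percentage points

Unadjusted (pooled respondent) estimate weights by respondent counts:
  (100/420)×57.9 + (180/420)×52 + (140/420)×72.7 = 60.3048%
Reweighting by population years since joining shares:
  0.41×57.9 + 0.18×52 + 0.41×72.7 = 62.906%
Difference = 62.906 − 60.3048 = 2.6012 pp.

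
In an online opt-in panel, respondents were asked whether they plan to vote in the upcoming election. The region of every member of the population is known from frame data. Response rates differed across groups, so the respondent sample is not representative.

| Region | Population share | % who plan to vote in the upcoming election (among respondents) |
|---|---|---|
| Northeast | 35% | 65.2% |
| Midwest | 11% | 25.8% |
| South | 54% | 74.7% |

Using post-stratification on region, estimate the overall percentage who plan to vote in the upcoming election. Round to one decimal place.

66.0%

Each cell contributes population-share × respondent value:
  Northeast: 0.35 × 65.2 = 22.82
  Midwest: 0.11 × 25.8 = 2.838
  South: 0.54 × 74.7 = 40.338
Post-stratified estimate = 65.996 → 66.0%.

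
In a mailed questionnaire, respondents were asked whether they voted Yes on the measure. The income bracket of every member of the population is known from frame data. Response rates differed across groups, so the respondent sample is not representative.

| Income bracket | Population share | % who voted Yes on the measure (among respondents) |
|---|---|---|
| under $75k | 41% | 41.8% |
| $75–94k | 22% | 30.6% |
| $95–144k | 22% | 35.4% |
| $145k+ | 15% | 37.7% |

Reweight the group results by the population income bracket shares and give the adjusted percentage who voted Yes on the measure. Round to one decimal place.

37.3%

Each cell contributes population-share × respondent value:
  under $75k: 0.41 × 41.8 = 17.138
  $75–94k: 0.22 × 30.6 = 6.732
  $95–144k: 0.22 × 35.4 = 7.788
  $145k+: 0.15 × 37.7 = 5.655
Post-stratified estimate = 37.313 → 37.3%.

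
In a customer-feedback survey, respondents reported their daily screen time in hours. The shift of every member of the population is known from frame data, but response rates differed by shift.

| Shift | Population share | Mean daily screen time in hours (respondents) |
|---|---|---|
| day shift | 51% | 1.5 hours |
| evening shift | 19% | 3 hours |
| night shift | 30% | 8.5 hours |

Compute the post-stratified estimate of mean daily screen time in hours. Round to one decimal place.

3.9

Each cell contributes population-share × respondent value:
  day shift: 0.51 × 1.5 = 0.765
  evening shift: 0.19 × 3 = 0.57
  night shift: 0.3 × 8.5 = 2.55
Post-stratified estimate = 3.885 → 3.9.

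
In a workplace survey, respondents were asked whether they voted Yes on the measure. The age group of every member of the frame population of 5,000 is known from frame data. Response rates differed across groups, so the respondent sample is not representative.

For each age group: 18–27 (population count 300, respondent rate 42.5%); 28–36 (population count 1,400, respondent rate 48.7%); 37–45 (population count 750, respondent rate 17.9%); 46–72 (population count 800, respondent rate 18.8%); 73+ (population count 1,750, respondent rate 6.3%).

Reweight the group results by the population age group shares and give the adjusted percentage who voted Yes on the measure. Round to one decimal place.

24.1%

Weight each group's respondent value by its population share:
  18–27: (300/5,000) × 42.5 = 2.55
  28–36: (1,400/5,000) × 48.7 = 13.636
  37–45: (750/5,000) × 17.9 = 2.685
  46–72: (800/5,000) × 18.8 = 3.008
  73+: (1,750/5,000) × 6.3 = 2.205
Post-stratified estimate = 24.084 → 24.1%.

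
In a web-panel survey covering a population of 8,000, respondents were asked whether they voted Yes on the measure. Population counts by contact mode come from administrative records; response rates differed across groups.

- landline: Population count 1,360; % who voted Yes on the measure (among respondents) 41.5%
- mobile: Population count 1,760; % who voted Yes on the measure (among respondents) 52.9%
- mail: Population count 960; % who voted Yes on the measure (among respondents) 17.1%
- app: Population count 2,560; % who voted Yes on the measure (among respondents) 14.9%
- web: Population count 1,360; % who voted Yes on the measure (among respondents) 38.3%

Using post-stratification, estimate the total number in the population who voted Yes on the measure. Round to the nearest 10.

Estimated count per cell = population count × respondent percentage:
  landline: 1,360 × 41.5% = 564.4
  mobile: 1,760 × 52.9% = 931.04
  mail: 960 × 17.1% = 164.16
  app: 2,560 × 14.9% = 381.44
  web: 1,360 × 38.3% = 520.88
Estimated total = 2561.92 → 2,560.

2,560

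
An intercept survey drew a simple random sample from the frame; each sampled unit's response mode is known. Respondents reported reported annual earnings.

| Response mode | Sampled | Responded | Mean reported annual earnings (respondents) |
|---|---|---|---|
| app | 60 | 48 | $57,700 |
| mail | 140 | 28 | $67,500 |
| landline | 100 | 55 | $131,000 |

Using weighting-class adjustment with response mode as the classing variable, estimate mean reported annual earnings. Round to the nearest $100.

Class response rates: app 48/60 = 80%, mail 28/140 = 20%, landline 55/100 = 55%.
Weighting each respondent by the inverse class response rate inflates each class back to its sampled size, so the class weight is n_sampled:
  app: 60 × 57,700 = 3,462,000
  mail: 140 × 67,500 = 9,450,000
  landline: 100 × 131,000 = 13,100,000
Adjusted estimate = 26,012,000 / 300 = 86706.7 → $86,700.

$86,700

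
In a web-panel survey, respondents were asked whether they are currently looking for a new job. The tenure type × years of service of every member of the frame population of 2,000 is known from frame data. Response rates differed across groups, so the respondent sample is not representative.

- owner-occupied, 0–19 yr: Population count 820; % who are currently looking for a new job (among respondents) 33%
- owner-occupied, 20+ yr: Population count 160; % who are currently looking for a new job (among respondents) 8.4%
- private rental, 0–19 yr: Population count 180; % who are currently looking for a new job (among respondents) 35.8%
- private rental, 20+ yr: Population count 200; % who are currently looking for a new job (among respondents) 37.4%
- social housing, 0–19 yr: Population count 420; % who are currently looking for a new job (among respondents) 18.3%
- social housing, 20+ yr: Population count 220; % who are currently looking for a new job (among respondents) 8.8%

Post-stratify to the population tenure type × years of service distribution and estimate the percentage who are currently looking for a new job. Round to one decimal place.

Reweight to the known tenure type × years of service distribution:
  owner-occupied, 0–19 yr: (820/2,000) × 33 = 13.53
  owner-occupied, 20+ yr: (160/2,000) × 8.4 = 0.672
  private rental, 0–19 yr: (180/2,000) × 35.8 = 3.222
  private rental, 20+ yr: (200/2,000) × 37.4 = 3.74
  social housing, 0–19 yr: (420/2,000) × 18.3 = 3.843
  social housing, 20+ yr: (220/2,000) × 8.8 = 0.968
Post-stratified estimate = 25.975 → 26.0%.

26.0%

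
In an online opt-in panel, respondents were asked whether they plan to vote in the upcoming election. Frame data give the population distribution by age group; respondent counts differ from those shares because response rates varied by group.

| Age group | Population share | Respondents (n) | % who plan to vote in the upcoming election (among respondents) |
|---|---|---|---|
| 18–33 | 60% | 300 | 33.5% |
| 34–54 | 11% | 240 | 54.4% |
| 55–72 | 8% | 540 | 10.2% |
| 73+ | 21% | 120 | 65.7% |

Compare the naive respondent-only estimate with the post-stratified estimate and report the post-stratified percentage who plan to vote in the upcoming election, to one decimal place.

Unadjusted (pooled respondent) estimate weights by respondent counts:
  (300/1200)×33.5 + (240/1200)×54.4 + (540/1200)×10.2 + (120/1200)×65.7 = 30.415%
Post-stratifying to population shares instead:
  0.6×33.5 + 0.11×54.4 + 0.08×10.2 + 0.21×65.7 = 40.697%

40.7%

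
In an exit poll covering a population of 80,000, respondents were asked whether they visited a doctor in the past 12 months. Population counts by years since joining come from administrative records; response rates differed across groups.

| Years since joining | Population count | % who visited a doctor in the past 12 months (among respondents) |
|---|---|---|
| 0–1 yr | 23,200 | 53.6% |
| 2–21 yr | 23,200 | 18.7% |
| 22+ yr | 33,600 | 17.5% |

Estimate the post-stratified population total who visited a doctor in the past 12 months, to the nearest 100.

Estimated count per cell = population count × respondent percentage:
  0–1 yr: 23,200 × 53.6% = 12435.2
  2–21 yr: 23,200 × 18.7% = 4338.4
  22+ yr: 33,600 × 17.5% = 5880
Estimated total = 22653.6 → 22,700.

22,700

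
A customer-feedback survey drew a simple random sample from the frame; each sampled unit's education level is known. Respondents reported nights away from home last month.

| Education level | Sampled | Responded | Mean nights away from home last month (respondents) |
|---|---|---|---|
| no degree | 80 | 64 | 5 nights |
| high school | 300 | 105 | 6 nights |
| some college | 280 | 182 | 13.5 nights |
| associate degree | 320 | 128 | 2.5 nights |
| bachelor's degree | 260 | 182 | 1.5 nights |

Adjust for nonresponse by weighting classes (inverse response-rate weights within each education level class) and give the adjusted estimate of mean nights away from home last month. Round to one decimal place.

Response rates by class: no degree 64/80 = 80%, high school 105/300 = 35%, some college 182/280 = 65%, associate degree 128/320 = 40%, bachelor's degree 182/260 = 70%.
Weighting each respondent by the inverse class response rate inflates each class back to its sampled size, so the class weight is n_sampled:
  no degree: 80 × 5 = 400
  high school: 300 × 6 = 1800
  some college: 280 × 13.5 = 3780
  associate degree: 320 × 2.5 = 800
  bachelor's degree: 260 × 1.5 = 390
Adjusted estimate = 7170 / 1,240 = 5.78226 → 5.8.

5.8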